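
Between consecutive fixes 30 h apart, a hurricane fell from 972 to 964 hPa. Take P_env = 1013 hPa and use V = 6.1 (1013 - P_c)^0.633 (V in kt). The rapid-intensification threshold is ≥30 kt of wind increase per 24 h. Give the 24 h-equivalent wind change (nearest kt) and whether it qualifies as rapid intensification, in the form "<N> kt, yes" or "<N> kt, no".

V₁: ΔP = 41, V ≈ 6.1 × 41^0.633 ≈ 64.01 kt.
V₂: ΔP = 49, V ≈ 6.1 × 49^0.633 ≈ 71.65 kt.
ΔV over 30 h = 7.64 kt → 24 h equivalent = 7.64 × 24/30 ≈ 6.11 kt.
6 kt < 30 kt ⇒ not rapid intensification.

6 kt, no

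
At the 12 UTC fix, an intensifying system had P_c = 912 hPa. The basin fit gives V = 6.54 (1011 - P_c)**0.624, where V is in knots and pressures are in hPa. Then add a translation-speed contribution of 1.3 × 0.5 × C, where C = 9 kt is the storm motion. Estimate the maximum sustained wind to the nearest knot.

121 kt

ΔP = 1011 − 912 = 99 hPa.
99^0.624 ≈ 17.590.
V ≈ 6.54 × 17.590 ≈ 115.0 kt.
Translation term: 1.3 × 0.5 × 9 = 5.85 kt.
Corrected V ≈ 120.85 kt → 121 kt.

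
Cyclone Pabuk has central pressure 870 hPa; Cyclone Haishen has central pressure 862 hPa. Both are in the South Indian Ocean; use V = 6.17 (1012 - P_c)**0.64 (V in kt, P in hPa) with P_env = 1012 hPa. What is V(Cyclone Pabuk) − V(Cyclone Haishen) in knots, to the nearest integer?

Cyclone Pabuk: ΔP = 142; V ≈ 6.17 × 142^0.64 ≈ 147.15 kt.
Cyclone Haishen: ΔP = 150; V ≈ 6.17 × 150^0.64 ≈ 152.40 kt.
Difference ≈ 147.15 − 152.40 = -5.25 → -5 kt.

-5 kt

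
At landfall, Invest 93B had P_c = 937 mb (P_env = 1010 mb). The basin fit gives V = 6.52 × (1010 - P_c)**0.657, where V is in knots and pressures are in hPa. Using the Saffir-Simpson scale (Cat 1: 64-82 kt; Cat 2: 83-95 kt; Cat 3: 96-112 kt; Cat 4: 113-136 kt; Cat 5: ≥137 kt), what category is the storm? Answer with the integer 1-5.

ΔP = 1010 − 937 = 73 mb.
V ≈ 6.52 × 73^0.657 = 6.52 × 16.76 ≈ 109 kt.
109 kt falls in the Category 3 band.

3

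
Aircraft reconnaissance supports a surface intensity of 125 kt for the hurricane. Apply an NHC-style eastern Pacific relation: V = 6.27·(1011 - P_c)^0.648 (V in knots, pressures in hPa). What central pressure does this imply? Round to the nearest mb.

ΔP = (V / 6.27)^(1/0.648) = (125/6.27)^1.543.
125/6.27 = 19.936; 19.936^1.543 ≈ 101.30 mb.
P_c = 1011 − 101.30 = 909.70 ≈ 910 mb.

910 mb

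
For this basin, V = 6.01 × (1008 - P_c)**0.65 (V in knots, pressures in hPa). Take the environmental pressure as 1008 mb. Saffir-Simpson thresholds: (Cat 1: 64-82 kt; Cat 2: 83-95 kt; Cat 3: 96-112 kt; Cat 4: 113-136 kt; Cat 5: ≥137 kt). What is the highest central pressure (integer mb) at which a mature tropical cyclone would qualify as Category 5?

885 mb

Category 5 begins at V = 137 kt.
Required ΔP = (137/6.01)^(1/0.65) = 22.795^1.538 ≈ 122.74 mb.
P_c ≤ 1008 − 122.74 = 885.26, so the highest integer P_c is 885 mb.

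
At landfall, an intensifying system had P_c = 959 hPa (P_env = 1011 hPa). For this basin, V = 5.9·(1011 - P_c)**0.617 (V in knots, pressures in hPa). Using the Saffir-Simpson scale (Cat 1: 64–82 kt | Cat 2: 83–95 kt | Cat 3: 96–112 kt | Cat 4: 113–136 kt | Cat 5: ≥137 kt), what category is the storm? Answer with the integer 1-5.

1

ΔP = 1011 − 959 = 52 hPa.
V ≈ 5.9 × 52^0.617 = 5.9 × 11.45 ≈ 68 kt.
68 kt falls in the Category 1 band.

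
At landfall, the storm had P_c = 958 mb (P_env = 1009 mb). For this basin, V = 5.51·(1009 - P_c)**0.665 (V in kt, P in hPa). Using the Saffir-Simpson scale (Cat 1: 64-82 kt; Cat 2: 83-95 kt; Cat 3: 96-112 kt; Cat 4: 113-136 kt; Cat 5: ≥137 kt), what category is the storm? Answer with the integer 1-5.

1

ΔP = 1009 − 958 = 51 mb.
V ≈ 5.51 × 51^0.665 = 5.51 × 13.66 ≈ 75 kt.
75 kt falls in the Category 1 band.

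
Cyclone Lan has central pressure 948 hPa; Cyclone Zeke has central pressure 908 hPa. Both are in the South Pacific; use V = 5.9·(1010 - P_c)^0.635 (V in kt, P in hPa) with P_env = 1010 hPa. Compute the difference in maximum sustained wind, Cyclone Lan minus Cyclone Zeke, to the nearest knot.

Cyclone Lan: ΔP = 62; V ≈ 5.9 × 62^0.635 ≈ 81.10 kt.
Cyclone Zeke: ΔP = 102; V ≈ 5.9 × 102^0.635 ≈ 111.25 kt.
Difference ≈ 81.10 − 111.25 = -30.15 → -30 kt.

-30 kt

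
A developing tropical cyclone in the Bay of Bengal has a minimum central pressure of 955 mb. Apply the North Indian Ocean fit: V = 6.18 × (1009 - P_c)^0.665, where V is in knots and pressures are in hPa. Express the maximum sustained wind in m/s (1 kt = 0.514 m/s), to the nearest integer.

ΔP = 1009 − 955 = 54 mb.
V ≈ 6.18 × 54^0.665 = 6.18 × 14.192 ≈ 87.706 kt.
87.706 × 0.514 ≈ 45.08 m/s → 45 m/s.

45 m/s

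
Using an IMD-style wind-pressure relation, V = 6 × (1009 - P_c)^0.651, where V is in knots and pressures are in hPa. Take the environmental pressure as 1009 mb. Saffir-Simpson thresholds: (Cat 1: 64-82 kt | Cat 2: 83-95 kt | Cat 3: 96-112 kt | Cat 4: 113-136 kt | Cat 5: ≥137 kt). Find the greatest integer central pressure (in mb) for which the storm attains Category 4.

918 mb

Category 4 begins at V = 113 kt.
Required ΔP = (113/6)^(1/0.651) = 18.833^1.536 ≈ 90.87 mb.
P_c ≤ 1009 − 90.87 = 918.13, so the highest integer P_c is 918 mb.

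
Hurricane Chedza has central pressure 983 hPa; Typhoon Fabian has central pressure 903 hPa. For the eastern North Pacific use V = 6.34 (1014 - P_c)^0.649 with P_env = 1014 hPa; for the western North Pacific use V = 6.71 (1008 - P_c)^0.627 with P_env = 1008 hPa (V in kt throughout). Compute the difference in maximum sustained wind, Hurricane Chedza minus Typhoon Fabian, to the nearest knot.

Hurricane Chedza: ΔP = 31; V ≈ 6.34 × 31^0.649 ≈ 58.88 kt.
Typhoon Fabian: ΔP = 105; V ≈ 6.71 × 105^0.627 ≈ 124.17 kt.
Difference ≈ 58.88 − 124.17 = -65.29 → -65 kt.

-65 kt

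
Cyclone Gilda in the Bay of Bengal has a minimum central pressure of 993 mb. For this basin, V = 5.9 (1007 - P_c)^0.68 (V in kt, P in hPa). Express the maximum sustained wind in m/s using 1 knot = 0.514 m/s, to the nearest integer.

ΔP = 1007 − 993 = 14 mb.
V ≈ 5.9 × 14^0.68 = 5.9 × 6.017 ≈ 35.499 kt.
35.499 × 0.514 ≈ 18.25 m/s → 18 m/s.

18 m/s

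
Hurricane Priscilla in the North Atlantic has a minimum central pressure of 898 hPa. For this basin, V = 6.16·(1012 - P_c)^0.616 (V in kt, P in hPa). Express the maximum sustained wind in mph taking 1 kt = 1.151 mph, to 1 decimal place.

ΔP = 1012 − 898 = 114 hPa.
V ≈ 6.16 × 114^0.616 = 6.16 × 18.495 ≈ 113.929 kt.
113.929 × 1.151 ≈ 131.13 mph → 131.1 mph.

131.1 mph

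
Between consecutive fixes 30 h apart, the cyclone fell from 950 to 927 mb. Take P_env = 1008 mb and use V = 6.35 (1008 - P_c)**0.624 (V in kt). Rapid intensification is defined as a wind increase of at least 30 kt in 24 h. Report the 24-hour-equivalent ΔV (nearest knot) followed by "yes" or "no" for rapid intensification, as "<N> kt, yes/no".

V₁: ΔP = 58, V ≈ 6.35 × 58^0.624 ≈ 80.01 kt.
V₂: ΔP = 81, V ≈ 6.35 × 81^0.624 ≈ 98.55 kt.
ΔV over 30 h = 18.54 kt → 24 h equivalent = 18.54 × 24/30 ≈ 14.83 kt.
15 kt < 30 kt ⇒ not rapid intensification.

15 kt, no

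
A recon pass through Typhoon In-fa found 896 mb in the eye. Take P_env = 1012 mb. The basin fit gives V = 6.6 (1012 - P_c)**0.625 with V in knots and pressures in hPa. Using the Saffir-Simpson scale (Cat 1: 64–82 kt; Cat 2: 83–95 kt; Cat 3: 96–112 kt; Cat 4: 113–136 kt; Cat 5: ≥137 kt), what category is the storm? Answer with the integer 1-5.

ΔP = 1012 − 896 = 116 mb.
V ≈ 6.6 × 116^0.625 = 6.6 × 19.51 ≈ 129 kt.
129 kt falls in the Category 4 band.

4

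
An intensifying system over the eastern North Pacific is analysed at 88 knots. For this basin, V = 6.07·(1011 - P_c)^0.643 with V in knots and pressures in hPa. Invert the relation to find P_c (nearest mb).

947 mb

ΔP = (V / 6.07)^(1/0.643) = (88/6.07)^1.555.
88/6.07 = 14.498; 14.498^1.555 ≈ 63.98 mb.
P_c = 1011 − 63.98 = 947.02 ≈ 947 mb.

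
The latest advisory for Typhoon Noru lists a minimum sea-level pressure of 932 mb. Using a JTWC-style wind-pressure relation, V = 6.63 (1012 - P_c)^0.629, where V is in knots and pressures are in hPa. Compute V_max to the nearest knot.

ΔP = 1012 − 932 = 80 mb.
80^0.629 ≈ 15.741.
V ≈ 6.63 × 15.741 ≈ 104.4 kt.

104 kt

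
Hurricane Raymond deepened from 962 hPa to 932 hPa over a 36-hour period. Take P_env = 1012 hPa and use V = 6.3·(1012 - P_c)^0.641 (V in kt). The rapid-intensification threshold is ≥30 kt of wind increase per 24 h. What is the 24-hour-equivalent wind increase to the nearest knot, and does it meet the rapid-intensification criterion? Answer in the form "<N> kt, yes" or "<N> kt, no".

18 kt, no

V₁: ΔP = 50, V ≈ 6.3 × 50^0.641 ≈ 77.34 kt.
V₂: ΔP = 80, V ≈ 6.3 × 80^0.641 ≈ 104.53 kt.
ΔV over 36 h = 27.19 kt → 24 h equivalent = 27.19 × 24/36 ≈ 18.13 kt.
18 kt < 30 kt ⇒ not rapid intensification.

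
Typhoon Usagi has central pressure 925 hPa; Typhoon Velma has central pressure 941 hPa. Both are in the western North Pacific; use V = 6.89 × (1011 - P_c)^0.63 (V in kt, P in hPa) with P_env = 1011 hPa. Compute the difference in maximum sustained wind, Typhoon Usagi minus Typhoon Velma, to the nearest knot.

Typhoon Usagi: ΔP = 86; V ≈ 6.89 × 86^0.63 ≈ 114.01 kt.
Typhoon Velma: ΔP = 70; V ≈ 6.89 × 70^0.63 ≈ 100.15 kt.
Difference ≈ 114.01 − 100.15 = 13.86 → 14 kt.

14 kt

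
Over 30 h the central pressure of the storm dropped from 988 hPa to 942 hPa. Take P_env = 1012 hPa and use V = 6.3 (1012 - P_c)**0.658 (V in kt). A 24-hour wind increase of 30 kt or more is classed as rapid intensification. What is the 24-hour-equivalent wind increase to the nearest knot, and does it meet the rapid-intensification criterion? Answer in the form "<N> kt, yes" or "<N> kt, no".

42 kt, yes

V₁: ΔP = 24, V ≈ 6.3 × 24^0.658 ≈ 50.99 kt.
V₂: ΔP = 70, V ≈ 6.3 × 70^0.658 ≈ 103.14 kt.
ΔV over 30 h = 52.15 kt → 24 h equivalent = 52.15 × 24/30 ≈ 41.72 kt.
42 kt ≥ 30 kt ⇒ rapid intensification.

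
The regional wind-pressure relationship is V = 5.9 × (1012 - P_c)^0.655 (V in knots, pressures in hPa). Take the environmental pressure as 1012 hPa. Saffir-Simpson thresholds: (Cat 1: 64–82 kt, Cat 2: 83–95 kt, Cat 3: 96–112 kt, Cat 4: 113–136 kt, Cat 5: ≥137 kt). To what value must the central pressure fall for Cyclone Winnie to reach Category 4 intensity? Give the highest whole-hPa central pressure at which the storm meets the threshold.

921 hPa

Category 4 begins at V = 113 kt.
Required ΔP = (113/5.9)^(1/0.655) = 19.153^1.527 ≈ 90.70 hPa.
P_c ≤ 1012 − 90.70 = 921.30, so the highest integer P_c is 921 hPa.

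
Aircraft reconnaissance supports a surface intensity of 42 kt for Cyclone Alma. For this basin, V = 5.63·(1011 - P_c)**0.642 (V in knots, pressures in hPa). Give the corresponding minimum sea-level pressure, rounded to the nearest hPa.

ΔP = (V / 5.63)^(1/0.642) = (42/5.63)^1.558.
42/5.63 = 7.460; 7.460^1.558 ≈ 22.88 hPa.
P_c = 1011 − 22.88 = 988.12 ≈ 988 hPa.

988 hPa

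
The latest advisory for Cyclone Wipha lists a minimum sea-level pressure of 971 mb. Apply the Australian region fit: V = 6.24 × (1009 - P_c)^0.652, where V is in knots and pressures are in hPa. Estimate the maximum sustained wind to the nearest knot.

ΔP = 1009 − 971 = 38 mb.
38^0.652 ≈ 10.716.
V ≈ 6.24 × 10.716 ≈ 66.9 kt.

67 kt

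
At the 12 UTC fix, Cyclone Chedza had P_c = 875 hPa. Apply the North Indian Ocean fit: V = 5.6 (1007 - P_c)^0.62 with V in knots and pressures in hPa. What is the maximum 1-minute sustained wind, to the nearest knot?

116 kt

ΔP = 1007 − 875 = 132 hPa.
132^0.62 ≈ 20.642.
V ≈ 5.6 × 20.642 ≈ 115.6 kt.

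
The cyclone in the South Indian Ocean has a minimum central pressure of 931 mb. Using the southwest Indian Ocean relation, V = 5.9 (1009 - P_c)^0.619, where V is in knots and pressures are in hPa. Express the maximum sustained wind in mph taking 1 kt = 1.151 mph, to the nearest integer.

101 mph

ΔP = 1009 − 931 = 78 mb.
V ≈ 5.9 × 78^0.619 = 5.9 × 14.832 ≈ 87.510 kt.
87.510 × 1.151 ≈ 100.72 mph → 101 mph.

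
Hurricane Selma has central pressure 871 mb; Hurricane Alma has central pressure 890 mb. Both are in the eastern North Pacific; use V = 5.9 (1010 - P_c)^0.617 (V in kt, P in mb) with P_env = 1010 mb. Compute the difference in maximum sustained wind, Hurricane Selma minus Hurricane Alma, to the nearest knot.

Hurricane Selma: ΔP = 139; V ≈ 5.9 × 139^0.617 ≈ 123.91 kt.
Hurricane Alma: ΔP = 120; V ≈ 5.9 × 120^0.617 ≈ 113.16 kt.
Difference ≈ 123.91 − 113.16 = 10.75 → 11 kt.

11 kt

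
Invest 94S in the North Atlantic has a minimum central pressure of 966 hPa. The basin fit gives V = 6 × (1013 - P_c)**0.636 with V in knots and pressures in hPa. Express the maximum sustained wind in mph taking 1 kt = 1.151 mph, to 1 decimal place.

ΔP = 1013 − 966 = 47 hPa.
V ≈ 6 × 47^0.636 = 6 × 11.573 ≈ 69.439 kt.
69.439 × 1.151 ≈ 79.92 mph → 79.9 mph.

79.9 mph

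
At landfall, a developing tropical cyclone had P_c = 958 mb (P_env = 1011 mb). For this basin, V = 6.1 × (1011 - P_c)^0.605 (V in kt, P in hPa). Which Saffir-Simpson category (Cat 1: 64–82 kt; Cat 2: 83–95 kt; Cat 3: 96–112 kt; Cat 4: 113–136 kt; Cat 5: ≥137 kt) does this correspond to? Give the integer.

1

ΔP = 1011 − 958 = 53 mb.
V ≈ 6.1 × 53^0.605 = 6.1 × 11.05 ≈ 67 kt.
67 kt falls in the Category 1 band.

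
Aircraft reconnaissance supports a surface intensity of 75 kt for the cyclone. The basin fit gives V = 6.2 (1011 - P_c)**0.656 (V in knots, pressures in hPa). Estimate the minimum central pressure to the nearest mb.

966 mb

ΔP = (V / 6.2)^(1/0.656) = (75/6.2)^1.524.
75/6.2 = 12.097; 12.097^1.524 ≈ 44.71 mb.
P_c = 1011 − 44.71 = 966.29 ≈ 966 mb.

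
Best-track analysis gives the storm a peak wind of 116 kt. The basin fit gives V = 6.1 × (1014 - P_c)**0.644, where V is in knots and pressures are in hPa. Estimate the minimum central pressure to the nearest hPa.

ΔP = (V / 6.1)^(1/0.644) = (116/6.1)^1.553.
116/6.1 = 19.016; 19.016^1.553 ≈ 96.88 hPa.
P_c = 1014 − 96.88 = 917.12 ≈ 917 hPa.

917 hPa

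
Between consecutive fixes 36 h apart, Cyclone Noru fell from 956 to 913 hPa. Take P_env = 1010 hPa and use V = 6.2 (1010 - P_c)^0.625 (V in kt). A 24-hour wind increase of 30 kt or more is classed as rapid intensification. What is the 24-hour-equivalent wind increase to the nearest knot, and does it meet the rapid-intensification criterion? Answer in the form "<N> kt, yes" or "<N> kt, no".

22 kt, no

V₁: ΔP = 54, V ≈ 6.2 × 54^0.625 ≈ 75.01 kt.
V₂: ΔP = 97, V ≈ 6.2 × 97^0.625 ≈ 108.17 kt.
ΔV over 36 h = 33.16 kt → 24 h equivalent = 33.16 × 24/36 ≈ 22.11 kt.
22 kt < 30 kt ⇒ not rapid intensification.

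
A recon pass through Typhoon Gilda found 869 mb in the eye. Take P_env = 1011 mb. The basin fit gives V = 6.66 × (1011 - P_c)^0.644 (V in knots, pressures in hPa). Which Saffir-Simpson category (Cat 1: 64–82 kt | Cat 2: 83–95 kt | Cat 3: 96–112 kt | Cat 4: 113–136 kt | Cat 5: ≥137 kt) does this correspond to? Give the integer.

ΔP = 1011 − 869 = 142 mb.
V ≈ 6.66 × 142^0.644 = 6.66 × 24.33 ≈ 162 kt.
162 kt falls in the Category 5 band.

5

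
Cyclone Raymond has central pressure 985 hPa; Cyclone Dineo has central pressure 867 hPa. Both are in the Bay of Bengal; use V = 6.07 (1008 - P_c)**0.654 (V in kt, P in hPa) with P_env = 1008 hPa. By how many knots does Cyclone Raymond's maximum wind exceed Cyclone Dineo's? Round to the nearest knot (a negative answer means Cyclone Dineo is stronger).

Cyclone Raymond: ΔP = 23; V ≈ 6.07 × 23^0.654 ≈ 47.18 kt.
Cyclone Dineo: ΔP = 141; V ≈ 6.07 × 141^0.654 ≈ 154.45 kt.
Difference ≈ 47.18 − 154.45 = -107.27 → -107 kt.

-107 kt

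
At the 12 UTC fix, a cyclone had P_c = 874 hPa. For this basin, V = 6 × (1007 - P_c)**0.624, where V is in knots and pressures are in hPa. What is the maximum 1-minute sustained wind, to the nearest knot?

127 kt

ΔP = 1007 − 874 = 133 hPa.
133^0.624 ≈ 21.149.
V ≈ 6 × 21.149 ≈ 126.9 kt.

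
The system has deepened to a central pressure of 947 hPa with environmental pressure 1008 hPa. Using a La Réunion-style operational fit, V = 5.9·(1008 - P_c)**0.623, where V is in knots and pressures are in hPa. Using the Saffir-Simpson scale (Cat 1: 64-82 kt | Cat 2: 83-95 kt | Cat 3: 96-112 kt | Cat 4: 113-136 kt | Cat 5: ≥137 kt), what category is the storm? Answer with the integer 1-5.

1

ΔP = 1008 − 947 = 61 hPa.
V ≈ 5.9 × 61^0.623 = 5.9 × 12.95 ≈ 76 kt.
76 kt falls in the Category 1 band.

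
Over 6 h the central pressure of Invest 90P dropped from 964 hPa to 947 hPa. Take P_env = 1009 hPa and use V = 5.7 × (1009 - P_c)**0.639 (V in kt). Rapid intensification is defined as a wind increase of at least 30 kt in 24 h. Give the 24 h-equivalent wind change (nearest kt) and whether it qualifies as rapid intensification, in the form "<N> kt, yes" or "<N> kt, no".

59 kt, yes

V₁: ΔP = 45, V ≈ 5.7 × 45^0.639 ≈ 64.90 kt.
V₂: ΔP = 62, V ≈ 5.7 × 62^0.639 ≈ 79.66 kt.
ΔV over 6 h = 14.76 kt → 24 h equivalent = 14.76 × 24/6 ≈ 59.04 kt.
59 kt ≥ 30 kt ⇒ rapid intensification.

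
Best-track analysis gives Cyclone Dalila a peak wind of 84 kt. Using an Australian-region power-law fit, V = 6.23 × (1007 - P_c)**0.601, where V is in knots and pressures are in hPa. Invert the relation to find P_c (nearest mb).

ΔP = (V / 6.23)^(1/0.601) = (84/6.23)^1.664.
84/6.23 = 13.483; 13.483^1.664 ≈ 75.83 mb.
P_c = 1007 − 75.83 = 931.17 ≈ 931 mb.

931 mb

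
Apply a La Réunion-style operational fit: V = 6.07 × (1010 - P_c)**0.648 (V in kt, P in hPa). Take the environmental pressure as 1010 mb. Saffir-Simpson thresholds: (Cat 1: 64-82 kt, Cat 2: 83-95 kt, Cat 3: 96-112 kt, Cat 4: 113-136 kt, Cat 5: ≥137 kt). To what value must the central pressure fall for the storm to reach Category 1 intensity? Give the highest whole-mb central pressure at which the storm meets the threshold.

972 mb

Category 1 begins at V = 64 kt.
Required ΔP = (64/6.07)^(1/0.648) = 10.544^1.543 ≈ 37.90 mb.
P_c ≤ 1010 − 37.90 = 972.10, so the highest integer P_c is 972 mb.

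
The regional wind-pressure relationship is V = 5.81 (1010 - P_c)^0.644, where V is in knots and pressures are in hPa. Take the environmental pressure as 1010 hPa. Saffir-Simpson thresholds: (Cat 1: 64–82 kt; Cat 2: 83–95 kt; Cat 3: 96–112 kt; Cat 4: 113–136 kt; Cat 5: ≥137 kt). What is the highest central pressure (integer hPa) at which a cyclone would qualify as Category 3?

932 hPa

Category 3 begins at V = 96 kt.
Required ΔP = (96/5.81)^(1/0.644) = 16.523^1.553 ≈ 77.88 hPa.
P_c ≤ 1010 − 77.88 = 932.12, so the highest integer P_c is 932 hPa.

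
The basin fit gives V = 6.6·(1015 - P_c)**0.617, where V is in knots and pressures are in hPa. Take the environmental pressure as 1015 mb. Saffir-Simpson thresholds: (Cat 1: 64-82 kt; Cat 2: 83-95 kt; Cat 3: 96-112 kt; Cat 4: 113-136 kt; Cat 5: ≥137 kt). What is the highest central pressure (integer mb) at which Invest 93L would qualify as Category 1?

975 mb

Category 1 begins at V = 64 kt.
Required ΔP = (64/6.6)^(1/0.617) = 9.697^1.621 ≈ 39.73 mb.
P_c ≤ 1015 − 39.73 = 975.27, so the highest integer P_c is 975 mb.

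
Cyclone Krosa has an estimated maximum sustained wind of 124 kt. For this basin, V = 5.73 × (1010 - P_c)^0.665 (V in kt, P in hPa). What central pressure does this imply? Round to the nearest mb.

908 mb

ΔP = (V / 5.73)^(1/0.665) = (124/5.73)^1.504.
124/5.73 = 21.640; 21.640^1.504 ≈ 101.84 mb.
P_c = 1010 − 101.84 = 908.16 ≈ 908 mb.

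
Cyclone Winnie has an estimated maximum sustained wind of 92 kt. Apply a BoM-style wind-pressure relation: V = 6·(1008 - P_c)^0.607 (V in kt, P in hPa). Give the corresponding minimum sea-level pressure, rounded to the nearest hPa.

ΔP = (V / 6)^(1/0.607) = (92/6)^1.647.
92/6 = 15.333; 15.333^1.647 ≈ 89.80 hPa.
P_c = 1008 − 89.80 = 918.20 ≈ 918 hPa.

918 hPa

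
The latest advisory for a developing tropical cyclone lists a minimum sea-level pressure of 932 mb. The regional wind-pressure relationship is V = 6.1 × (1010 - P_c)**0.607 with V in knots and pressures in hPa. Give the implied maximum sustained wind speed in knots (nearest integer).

86 kt

ΔP = 1010 − 932 = 78 mb.
78^0.607 ≈ 14.077.
V ≈ 6.1 × 14.077 ≈ 85.9 kt.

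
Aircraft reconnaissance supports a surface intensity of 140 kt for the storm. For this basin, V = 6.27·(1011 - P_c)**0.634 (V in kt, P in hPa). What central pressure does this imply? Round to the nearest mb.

877 mb

ΔP = (V / 6.27)^(1/0.634) = (140/6.27)^1.577.
140/6.27 = 22.329; 22.329^1.577 ≈ 134.13 mb.
P_c = 1011 − 134.13 = 876.87 ≈ 877 mb.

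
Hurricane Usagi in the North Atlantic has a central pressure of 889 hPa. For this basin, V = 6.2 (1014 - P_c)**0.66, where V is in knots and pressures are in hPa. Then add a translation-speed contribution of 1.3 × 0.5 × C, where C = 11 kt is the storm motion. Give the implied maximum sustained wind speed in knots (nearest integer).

157 kt

ΔP = 1014 − 889 = 125 hPa.
125^0.66 ≈ 24.208.
V ≈ 6.2 × 24.208 ≈ 150.1 kt.
Translation term: 1.3 × 0.5 × 11 = 7.15 kt.
Corrected V ≈ 157.25 kt → 157 kt.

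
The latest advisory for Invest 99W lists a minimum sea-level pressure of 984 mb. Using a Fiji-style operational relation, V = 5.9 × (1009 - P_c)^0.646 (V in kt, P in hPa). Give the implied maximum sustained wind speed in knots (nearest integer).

ΔP = 1009 − 984 = 25 mb.
25^0.646 ≈ 8.000.
V ≈ 5.9 × 8.000 ≈ 47.2 kt.

47 kt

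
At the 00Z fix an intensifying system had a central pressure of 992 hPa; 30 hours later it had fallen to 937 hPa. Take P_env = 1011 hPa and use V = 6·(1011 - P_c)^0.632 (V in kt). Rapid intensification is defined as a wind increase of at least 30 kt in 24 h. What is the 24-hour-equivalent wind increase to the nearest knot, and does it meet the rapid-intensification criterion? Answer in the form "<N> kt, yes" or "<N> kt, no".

V₁: ΔP = 19, V ≈ 6 × 19^0.632 ≈ 38.58 kt.
V₂: ΔP = 74, V ≈ 6 × 74^0.632 ≈ 91.10 kt.
ΔV over 30 h = 52.52 kt → 24 h equivalent = 52.52 × 24/30 ≈ 42.02 kt.
42 kt ≥ 30 kt ⇒ rapid intensification.

42 kt, yes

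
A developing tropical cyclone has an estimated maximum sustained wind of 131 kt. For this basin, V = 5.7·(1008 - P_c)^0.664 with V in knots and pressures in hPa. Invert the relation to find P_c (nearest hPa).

ΔP = (V / 5.7)^(1/0.664) = (131/5.7)^1.506.
131/5.7 = 22.982; 22.982^1.506 ≈ 112.28 hPa.
P_c = 1008 − 112.28 = 895.72 ≈ 896 hPa.

896 hPa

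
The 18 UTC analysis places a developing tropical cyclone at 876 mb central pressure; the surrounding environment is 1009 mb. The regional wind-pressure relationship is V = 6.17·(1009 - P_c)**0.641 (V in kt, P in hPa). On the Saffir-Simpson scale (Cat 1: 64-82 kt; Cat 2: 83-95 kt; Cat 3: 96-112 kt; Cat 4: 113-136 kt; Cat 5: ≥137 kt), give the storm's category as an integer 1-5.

5

ΔP = 1009 − 876 = 133 mb.
V ≈ 6.17 × 133^0.641 = 6.17 × 22.98 ≈ 142 kt.
142 kt falls in the Category 5 band.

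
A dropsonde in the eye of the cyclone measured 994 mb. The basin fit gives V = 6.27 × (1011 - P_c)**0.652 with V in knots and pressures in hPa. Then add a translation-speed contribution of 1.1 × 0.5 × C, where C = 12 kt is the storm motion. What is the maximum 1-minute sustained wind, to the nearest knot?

ΔP = 1011 − 994 = 17 mb.
17^0.652 ≈ 6.342.
V ≈ 6.27 × 6.342 ≈ 39.8 kt.
Translation term: 1.1 × 0.5 × 12 = 6.6 kt.
Corrected V ≈ 46.4 kt → 46 kt.

46 kt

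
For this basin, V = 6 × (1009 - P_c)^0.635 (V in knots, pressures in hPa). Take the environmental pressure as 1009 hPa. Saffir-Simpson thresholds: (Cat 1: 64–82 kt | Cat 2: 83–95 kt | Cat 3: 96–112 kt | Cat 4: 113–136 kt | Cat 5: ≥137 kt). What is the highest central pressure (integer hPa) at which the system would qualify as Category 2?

Category 2 begins at V = 83 kt.
Required ΔP = (83/6)^(1/0.635) = 13.833^1.575 ≈ 62.62 hPa.
P_c ≤ 1009 − 62.62 = 946.38, so the highest integer P_c is 946 hPa.

946 hPa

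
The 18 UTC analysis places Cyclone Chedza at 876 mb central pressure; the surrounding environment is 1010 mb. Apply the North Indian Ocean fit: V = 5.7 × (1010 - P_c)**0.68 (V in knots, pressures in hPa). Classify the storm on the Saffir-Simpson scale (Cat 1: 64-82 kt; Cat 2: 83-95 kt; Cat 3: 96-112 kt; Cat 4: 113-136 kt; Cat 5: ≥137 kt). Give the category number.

5

ΔP = 1010 − 876 = 134 mb.
V ≈ 5.7 × 134^0.68 = 5.7 × 27.95 ≈ 159 kt.
159 kt falls in the Category 5 band.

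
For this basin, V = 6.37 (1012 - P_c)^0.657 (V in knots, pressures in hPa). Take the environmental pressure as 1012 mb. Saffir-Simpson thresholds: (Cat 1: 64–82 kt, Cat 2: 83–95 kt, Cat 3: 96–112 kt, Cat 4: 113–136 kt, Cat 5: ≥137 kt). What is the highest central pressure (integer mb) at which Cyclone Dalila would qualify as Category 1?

Category 1 begins at V = 64 kt.
Required ΔP = (64/6.37)^(1/0.657) = 10.047^1.522 ≈ 33.51 mb.
P_c ≤ 1012 − 33.51 = 978.49, so the highest integer P_c is 978 mb.

978 mb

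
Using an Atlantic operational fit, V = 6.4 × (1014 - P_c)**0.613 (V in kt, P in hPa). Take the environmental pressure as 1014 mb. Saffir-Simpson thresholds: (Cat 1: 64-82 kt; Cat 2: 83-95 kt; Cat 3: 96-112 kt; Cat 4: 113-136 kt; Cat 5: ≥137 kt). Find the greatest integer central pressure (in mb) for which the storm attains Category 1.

Category 1 begins at V = 64 kt.
Required ΔP = (64/6.4)^(1/0.613) = 10.000^1.631 ≈ 42.79 mb.
P_c ≤ 1014 − 42.79 = 971.21, so the highest integer P_c is 971 mb.

971 mb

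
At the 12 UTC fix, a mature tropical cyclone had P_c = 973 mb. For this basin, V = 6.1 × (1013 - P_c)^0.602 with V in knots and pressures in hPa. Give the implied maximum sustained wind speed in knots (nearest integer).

ΔP = 1013 − 973 = 40 mb.
40^0.602 ≈ 9.214.
V ≈ 6.1 × 9.214 ≈ 56.2 kt.

56 kt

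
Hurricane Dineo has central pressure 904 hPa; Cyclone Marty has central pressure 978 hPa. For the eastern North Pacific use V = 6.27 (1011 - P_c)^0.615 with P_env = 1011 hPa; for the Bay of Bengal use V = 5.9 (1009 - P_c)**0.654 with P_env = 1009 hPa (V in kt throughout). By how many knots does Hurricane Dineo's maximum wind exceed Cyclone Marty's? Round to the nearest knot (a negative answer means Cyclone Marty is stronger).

Hurricane Dineo: ΔP = 107; V ≈ 6.27 × 107^0.615 ≈ 111.00 kt.
Cyclone Marty: ΔP = 31; V ≈ 5.9 × 31^0.654 ≈ 55.74 kt.
Difference ≈ 111.00 − 55.74 = 55.26 → 55 kt.

55 kt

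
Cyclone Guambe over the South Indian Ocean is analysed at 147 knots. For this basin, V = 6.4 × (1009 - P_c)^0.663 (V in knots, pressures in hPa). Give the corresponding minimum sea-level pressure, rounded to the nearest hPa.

896 hPa

ΔP = (V / 6.4)^(1/0.663) = (147/6.4)^1.508.
147/6.4 = 22.969; 22.969^1.508 ≈ 112.98 hPa.
P_c = 1009 − 112.98 = 896.02 ≈ 896 hPa.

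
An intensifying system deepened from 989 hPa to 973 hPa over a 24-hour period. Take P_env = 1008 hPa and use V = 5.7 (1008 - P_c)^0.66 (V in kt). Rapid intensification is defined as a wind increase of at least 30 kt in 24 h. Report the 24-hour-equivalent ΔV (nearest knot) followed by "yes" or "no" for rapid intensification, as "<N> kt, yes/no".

20 kt, no

V₁: ΔP = 19, V ≈ 5.7 × 19^0.66 ≈ 39.80 kt.
V₂: ΔP = 35, V ≈ 5.7 × 35^0.66 ≈ 59.56 kt.
ΔV over 24 h = 19.76 kt → 24 h equivalent = 19.76 × 24/24 ≈ 19.76 kt.
20 kt < 30 kt ⇒ not rapid intensification.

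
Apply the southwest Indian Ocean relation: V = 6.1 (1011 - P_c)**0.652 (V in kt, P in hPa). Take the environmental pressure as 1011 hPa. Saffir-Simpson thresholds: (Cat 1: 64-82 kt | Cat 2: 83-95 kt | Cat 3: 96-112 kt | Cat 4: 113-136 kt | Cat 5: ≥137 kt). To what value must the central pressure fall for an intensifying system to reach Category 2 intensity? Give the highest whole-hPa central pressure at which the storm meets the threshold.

956 hPa

Category 2 begins at V = 83 kt.
Required ΔP = (83/6.1)^(1/0.652) = 13.607^1.534 ≈ 54.81 hPa.
P_c ≤ 1011 − 54.81 = 956.19, so the highest integer P_c is 956 hPa.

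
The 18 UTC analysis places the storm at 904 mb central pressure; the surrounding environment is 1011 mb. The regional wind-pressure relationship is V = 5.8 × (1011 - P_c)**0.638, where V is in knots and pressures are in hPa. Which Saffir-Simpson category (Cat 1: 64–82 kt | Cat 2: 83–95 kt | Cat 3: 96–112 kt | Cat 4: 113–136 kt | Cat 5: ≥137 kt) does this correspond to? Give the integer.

ΔP = 1011 − 904 = 107 mb.
V ≈ 5.8 × 107^0.638 = 5.8 × 19.71 ≈ 114 kt.
114 kt falls in the Category 4 band.

4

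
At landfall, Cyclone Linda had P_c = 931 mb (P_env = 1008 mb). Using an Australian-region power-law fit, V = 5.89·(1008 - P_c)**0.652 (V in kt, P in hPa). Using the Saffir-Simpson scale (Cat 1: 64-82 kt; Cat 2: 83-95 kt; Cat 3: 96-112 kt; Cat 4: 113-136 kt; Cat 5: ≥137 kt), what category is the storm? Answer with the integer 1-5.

3

ΔP = 1008 − 931 = 77 mb.
V ≈ 5.89 × 77^0.652 = 5.89 × 16.98 ≈ 100 kt.
100 kt falls in the Category 3 band.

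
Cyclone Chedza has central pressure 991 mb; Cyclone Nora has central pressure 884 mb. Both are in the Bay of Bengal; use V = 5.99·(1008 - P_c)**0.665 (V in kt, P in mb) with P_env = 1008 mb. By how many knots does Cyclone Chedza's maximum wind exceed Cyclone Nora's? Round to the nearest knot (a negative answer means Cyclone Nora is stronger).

-108 kt

Cyclone Chedza: ΔP = 17; V ≈ 5.99 × 17^0.665 ≈ 39.42 kt.
Cyclone Nora: ΔP = 124; V ≈ 5.99 × 124^0.665 ≈ 147.76 kt.
Difference ≈ 39.42 − 147.76 = -108.34 → -108 kt.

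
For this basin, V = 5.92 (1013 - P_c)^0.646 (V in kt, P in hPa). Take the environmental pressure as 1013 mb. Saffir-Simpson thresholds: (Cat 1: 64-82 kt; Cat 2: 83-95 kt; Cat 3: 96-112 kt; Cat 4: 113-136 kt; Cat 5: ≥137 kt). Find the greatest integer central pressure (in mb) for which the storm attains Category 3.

938 mb

Category 3 begins at V = 96 kt.
Required ΔP = (96/5.92)^(1/0.646) = 16.216^1.548 ≈ 74.64 mb.
P_c ≤ 1013 − 74.64 = 938.36, so the highest integer P_c is 938 mb.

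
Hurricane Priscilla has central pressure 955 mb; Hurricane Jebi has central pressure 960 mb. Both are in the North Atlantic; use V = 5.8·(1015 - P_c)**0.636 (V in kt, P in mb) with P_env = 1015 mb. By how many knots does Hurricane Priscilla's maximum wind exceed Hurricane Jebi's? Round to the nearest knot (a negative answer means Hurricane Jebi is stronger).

4 kt

Hurricane Priscilla: ΔP = 60; V ≈ 5.8 × 60^0.636 ≈ 78.40 kt.
Hurricane Jebi: ΔP = 55; V ≈ 5.8 × 55^0.636 ≈ 74.18 kt.
Difference ≈ 78.40 − 74.18 = 4.22 → 4 kt.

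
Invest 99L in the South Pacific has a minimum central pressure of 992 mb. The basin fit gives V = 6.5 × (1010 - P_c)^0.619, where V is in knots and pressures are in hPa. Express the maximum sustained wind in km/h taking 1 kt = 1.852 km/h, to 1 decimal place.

72.0 km/h

ΔP = 1010 − 992 = 18 mb.
V ≈ 6.5 × 18^0.619 = 6.5 × 5.984 ≈ 38.898 kt.
38.898 × 1.852 ≈ 72.04 km/h → 72.0 km/h.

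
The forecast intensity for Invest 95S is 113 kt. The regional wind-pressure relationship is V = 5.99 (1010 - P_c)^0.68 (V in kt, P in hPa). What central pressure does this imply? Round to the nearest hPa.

935 hPa

ΔP = (V / 5.99)^(1/0.68) = (113/5.99)^1.471.
113/5.99 = 18.865; 18.865^1.471 ≈ 75.16 hPa.
P_c = 1010 − 75.16 = 934.84 ≈ 935 hPa.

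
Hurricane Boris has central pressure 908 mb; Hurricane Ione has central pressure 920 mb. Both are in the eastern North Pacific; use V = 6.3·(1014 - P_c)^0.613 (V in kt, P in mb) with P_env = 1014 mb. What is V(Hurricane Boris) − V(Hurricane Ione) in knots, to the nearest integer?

Hurricane Boris: ΔP = 106; V ≈ 6.3 × 106^0.613 ≈ 109.86 kt.
Hurricane Ione: ΔP = 94; V ≈ 6.3 × 94^0.613 ≈ 102.06 kt.
Difference ≈ 109.86 − 102.06 = 7.80 → 8 kt.

8 kt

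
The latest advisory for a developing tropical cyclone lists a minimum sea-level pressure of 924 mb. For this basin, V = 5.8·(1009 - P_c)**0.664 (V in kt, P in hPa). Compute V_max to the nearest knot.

ΔP = 1009 − 924 = 85 mb.
85^0.664 ≈ 19.104.
V ≈ 5.8 × 19.104 ≈ 110.8 kt.

111 kt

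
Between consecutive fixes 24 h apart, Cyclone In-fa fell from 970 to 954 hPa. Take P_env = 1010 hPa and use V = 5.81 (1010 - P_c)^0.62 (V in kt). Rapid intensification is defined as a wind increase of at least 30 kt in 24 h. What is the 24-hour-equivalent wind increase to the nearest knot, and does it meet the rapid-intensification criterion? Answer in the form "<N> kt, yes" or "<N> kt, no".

V₁: ΔP = 40, V ≈ 5.81 × 40^0.62 ≈ 57.21 kt.
V₂: ΔP = 56, V ≈ 5.81 × 56^0.62 ≈ 70.48 kt.
ΔV over 24 h = 13.27 kt → 24 h equivalent = 13.27 × 24/24 ≈ 13.27 kt.
13 kt < 30 kt ⇒ not rapid intensification.

13 kt, no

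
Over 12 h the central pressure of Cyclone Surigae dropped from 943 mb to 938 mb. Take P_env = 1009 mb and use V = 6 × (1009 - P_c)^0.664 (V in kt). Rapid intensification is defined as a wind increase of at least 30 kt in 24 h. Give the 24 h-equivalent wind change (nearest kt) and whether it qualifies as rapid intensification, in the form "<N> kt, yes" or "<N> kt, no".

V₁: ΔP = 66, V ≈ 6 × 66^0.664 ≈ 96.90 kt.
V₂: ΔP = 71, V ≈ 6 × 71^0.664 ≈ 101.72 kt.
ΔV over 12 h = 4.82 kt → 24 h equivalent = 4.82 × 24/12 ≈ 9.64 kt.
10 kt < 30 kt ⇒ not rapid intensification.

10 kt, no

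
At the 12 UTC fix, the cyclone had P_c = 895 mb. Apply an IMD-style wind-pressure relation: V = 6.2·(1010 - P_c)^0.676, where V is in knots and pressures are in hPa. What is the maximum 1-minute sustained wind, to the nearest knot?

ΔP = 1010 − 895 = 115 mb.
115^0.676 ≈ 24.719.
V ≈ 6.2 × 24.719 ≈ 153.3 kt.

153 kt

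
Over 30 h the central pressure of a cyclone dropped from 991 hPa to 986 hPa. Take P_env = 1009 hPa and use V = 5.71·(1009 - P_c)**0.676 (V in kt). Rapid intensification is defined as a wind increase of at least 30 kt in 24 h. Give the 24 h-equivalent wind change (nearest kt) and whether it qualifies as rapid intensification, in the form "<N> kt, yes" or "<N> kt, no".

V₁: ΔP = 18, V ≈ 5.71 × 18^0.676 ≈ 40.29 kt.
V₂: ΔP = 23, V ≈ 5.71 × 23^0.676 ≈ 47.55 kt.
ΔV over 30 h = 7.26 kt → 24 h equivalent = 7.26 × 24/30 ≈ 5.81 kt.
6 kt < 30 kt ⇒ not rapid intensification.

6 kt, no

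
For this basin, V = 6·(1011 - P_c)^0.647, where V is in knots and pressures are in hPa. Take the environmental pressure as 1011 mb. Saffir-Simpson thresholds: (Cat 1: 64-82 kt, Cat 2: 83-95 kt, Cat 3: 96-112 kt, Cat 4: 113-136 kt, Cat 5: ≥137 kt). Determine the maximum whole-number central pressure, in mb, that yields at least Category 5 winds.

885 mb

Category 5 begins at V = 137 kt.
Required ΔP = (137/6)^(1/0.647) = 22.833^1.546 ≈ 125.83 mb.
P_c ≤ 1011 − 125.83 = 885.17, so the highest integer P_c is 885 mb.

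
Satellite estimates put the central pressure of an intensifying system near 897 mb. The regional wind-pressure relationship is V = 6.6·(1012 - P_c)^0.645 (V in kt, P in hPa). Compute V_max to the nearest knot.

141 kt

ΔP = 1012 − 897 = 115 mb.
115^0.645 ≈ 21.338.
V ≈ 6.6 × 21.338 ≈ 140.8 kt.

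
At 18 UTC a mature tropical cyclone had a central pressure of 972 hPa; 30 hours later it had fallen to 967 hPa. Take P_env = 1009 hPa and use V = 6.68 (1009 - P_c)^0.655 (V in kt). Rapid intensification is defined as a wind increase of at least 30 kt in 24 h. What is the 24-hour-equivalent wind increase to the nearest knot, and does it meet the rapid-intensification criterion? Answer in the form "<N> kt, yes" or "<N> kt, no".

5 kt, no

V₁: ΔP = 37, V ≈ 6.68 × 37^0.655 ≈ 71.11 kt.
V₂: ΔP = 42, V ≈ 6.68 × 42^0.655 ≈ 77.27 kt.
ΔV over 30 h = 6.16 kt → 24 h equivalent = 6.16 × 24/30 ≈ 4.93 kt.
5 kt < 30 kt ⇒ not rapid intensification.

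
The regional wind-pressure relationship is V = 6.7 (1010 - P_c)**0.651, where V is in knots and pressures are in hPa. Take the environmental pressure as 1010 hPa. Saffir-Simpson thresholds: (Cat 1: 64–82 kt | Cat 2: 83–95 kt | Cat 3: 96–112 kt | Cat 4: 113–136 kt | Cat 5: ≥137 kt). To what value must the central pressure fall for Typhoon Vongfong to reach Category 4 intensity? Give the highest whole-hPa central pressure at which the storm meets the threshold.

933 hPa

Category 4 begins at V = 113 kt.
Required ΔP = (113/6.7)^(1/0.651) = 16.866^1.536 ≈ 76.70 hPa.
P_c ≤ 1010 − 76.70 = 933.30, so the highest integer P_c is 933 hPa.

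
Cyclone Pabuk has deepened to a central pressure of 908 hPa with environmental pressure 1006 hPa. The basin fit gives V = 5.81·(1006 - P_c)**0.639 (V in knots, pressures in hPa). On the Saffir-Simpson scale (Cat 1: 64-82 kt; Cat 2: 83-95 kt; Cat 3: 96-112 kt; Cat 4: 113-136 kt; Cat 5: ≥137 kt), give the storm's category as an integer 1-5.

3

ΔP = 1006 − 908 = 98 hPa.
V ≈ 5.81 × 98^0.639 = 5.81 × 18.72 ≈ 109 kt.
109 kt falls in the Category 3 band.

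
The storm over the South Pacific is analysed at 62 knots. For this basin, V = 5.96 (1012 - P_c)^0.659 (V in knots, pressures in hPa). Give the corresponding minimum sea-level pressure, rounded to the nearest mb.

ΔP = (V / 5.96)^(1/0.659) = (62/5.96)^1.517.
62/5.96 = 10.403; 10.403^1.517 ≈ 34.95 mb.
P_c = 1012 − 34.95 = 977.05 ≈ 977 mb.

977 mb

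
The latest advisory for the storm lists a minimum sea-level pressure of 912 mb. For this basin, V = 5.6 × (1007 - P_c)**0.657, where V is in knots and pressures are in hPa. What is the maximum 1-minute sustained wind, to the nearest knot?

ΔP = 1007 − 912 = 95 mb.
95^0.657 ≈ 19.923.
V ≈ 5.6 × 19.923 ≈ 111.6 kt.

112 kt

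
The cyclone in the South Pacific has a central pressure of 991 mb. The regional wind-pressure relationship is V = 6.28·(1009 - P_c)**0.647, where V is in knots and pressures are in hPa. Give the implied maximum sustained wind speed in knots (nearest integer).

41 kt

ΔP = 1009 − 991 = 18 mb.
18^0.647 ≈ 6.489.
V ≈ 6.28 × 6.489 ≈ 40.7 kt.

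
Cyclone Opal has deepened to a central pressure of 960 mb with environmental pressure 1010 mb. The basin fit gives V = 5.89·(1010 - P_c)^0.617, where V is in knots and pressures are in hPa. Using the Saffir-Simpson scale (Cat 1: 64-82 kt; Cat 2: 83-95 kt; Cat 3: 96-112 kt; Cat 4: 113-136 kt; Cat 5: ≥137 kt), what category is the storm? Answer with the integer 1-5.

1

ΔP = 1010 − 960 = 50 mb.
V ≈ 5.89 × 50^0.617 = 5.89 × 11.18 ≈ 66 kt.
66 kt falls in the Category 1 band.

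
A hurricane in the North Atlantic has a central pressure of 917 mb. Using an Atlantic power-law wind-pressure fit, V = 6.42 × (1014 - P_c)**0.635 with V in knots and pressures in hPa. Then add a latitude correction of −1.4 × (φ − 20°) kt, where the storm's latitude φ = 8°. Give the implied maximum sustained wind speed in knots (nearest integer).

134 kt

ΔP = 1014 − 917 = 97 mb.
97^0.635 ≈ 18.264.
V ≈ 6.42 × 18.264 ≈ 117.3 kt.
Latitude correction: −1.4 × (8 − 20) = 16.8 kt.
Corrected V ≈ 134.1 kt → 134 kt.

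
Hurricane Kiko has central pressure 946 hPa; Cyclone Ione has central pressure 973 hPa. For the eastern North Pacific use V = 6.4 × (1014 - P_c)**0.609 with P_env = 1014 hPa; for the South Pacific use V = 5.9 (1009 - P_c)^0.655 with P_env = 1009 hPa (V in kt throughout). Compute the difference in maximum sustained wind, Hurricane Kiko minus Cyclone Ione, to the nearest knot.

Hurricane Kiko: ΔP = 68; V ≈ 6.4 × 68^0.609 ≈ 83.59 kt.
Cyclone Ione: ΔP = 36; V ≈ 5.9 × 36^0.655 ≈ 61.69 kt.
Difference ≈ 83.59 − 61.69 = 21.90 → 22 kt.

22 kt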